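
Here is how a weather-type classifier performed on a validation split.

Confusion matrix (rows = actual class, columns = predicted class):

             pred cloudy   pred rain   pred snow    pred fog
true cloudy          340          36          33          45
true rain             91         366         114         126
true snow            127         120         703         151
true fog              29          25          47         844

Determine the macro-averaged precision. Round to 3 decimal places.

0.689

Per-class precision (TP/(TP+FP)):
  cloudy: TP=340, FP=91+127+29=247 → 340/587 = 0.5792
  rain: TP=366, FP=36+120+25=181 → 366/547 = 0.6691
  snow: TP=703, FP=33+114+47=194 → 703/897 = 0.7837
  fog: TP=844, FP=45+126+151=322 → 844/1166 = 0.7238
Macro-precision = mean = (0.5792 + 0.6691 + 0.7837 + 0.7238) / 4 = 0.689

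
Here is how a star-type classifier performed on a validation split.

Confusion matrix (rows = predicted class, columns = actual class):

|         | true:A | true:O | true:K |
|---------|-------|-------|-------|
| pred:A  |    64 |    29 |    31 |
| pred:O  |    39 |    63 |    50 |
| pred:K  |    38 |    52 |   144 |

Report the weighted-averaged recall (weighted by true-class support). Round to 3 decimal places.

Per-class recall (TP/(TP+FN)):
  A: TP=64, FN=39+38=77 → 64/141 = 0.4539
  O: TP=63, FN=29+52=81 → 63/144 = 0.4375
  K: TP=144, FN=31+50=81 → 144/225 = 0.6400
Weighted-recall = Σ (supportᵢ/N)·recallᵢ with N=510: (141/510)·0.4539 + (144/510)·0.4375 + (225/510)·0.6400 = 0.531

0.531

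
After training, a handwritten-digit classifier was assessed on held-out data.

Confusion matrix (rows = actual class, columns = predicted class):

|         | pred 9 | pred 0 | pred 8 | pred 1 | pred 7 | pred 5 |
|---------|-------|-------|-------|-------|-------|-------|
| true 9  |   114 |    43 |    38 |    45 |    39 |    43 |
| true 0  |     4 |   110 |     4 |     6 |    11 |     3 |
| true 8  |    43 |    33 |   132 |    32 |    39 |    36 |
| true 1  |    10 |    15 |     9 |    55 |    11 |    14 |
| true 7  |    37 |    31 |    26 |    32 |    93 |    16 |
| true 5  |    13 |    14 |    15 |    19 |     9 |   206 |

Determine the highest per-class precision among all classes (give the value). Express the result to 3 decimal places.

0.648

Per-class precision (TP/(TP+FP)):
  9: TP=114, FP=4+43+10+37+13=107 → 114/221 = 0.5158
  0: TP=110, FP=43+33+15+31+14=136 → 110/246 = 0.4472
  8: TP=132, FP=38+4+9+26+15=92 → 132/224 = 0.5893
  1: TP=55, FP=45+6+32+32+19=134 → 55/189 = 0.2910
  7: TP=93, FP=39+11+39+11+9=109 → 93/202 = 0.4604
  5: TP=206, FP=43+3+36+14+16=112 → 206/318 = 0.6478
Highest is class '5' with precision = 0.648.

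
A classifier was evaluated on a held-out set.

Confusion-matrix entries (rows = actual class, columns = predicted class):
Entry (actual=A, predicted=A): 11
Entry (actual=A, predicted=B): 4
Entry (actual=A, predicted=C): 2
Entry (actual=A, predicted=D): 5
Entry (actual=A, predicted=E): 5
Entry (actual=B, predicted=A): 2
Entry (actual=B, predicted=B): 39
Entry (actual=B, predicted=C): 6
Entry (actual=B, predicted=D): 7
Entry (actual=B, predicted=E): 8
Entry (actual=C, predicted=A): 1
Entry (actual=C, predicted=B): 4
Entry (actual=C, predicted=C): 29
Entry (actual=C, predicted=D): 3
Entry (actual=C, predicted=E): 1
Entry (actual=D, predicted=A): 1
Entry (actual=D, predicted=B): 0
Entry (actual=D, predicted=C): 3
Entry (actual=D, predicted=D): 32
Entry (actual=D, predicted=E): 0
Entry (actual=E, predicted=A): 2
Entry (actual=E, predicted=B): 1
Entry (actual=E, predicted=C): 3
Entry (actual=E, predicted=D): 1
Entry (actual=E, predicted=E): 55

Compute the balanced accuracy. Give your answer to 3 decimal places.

0.715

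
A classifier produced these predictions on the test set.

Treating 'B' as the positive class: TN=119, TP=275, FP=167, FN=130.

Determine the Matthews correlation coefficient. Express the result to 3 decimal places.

MCC = (TP·TN − FP·FN) / √((TP+FP)(TP+FN)(TN+FP)(TN+FN))
Numerator = 275·119 − 167·130 = 11015
Denominator = √(442·405·286·249) = √12748018140 = 112907.1217
MCC = 11015 / 112907.1217 = 0.098

0.098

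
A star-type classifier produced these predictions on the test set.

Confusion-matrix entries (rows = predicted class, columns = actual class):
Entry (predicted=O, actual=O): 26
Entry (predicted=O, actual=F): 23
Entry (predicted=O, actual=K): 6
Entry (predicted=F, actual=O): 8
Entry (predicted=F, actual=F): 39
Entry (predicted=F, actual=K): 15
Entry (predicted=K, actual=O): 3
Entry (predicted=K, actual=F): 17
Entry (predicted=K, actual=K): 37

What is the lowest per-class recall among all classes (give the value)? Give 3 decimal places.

0.494

Per-class recall (TP/(TP+FN)):
  O: TP=26, FN=8+3=11 → 26/37 = 0.7027
  F: TP=39, FN=23+17=40 → 39/79 = 0.4937
  K: TP=37, FN=6+15=21 → 37/58 = 0.6379
Lowest is class 'F' with recall = 0.494.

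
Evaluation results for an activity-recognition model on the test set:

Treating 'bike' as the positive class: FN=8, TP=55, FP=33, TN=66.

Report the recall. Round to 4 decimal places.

Recall = TP/(TP+FN) = 55/(55+8) = 55/63 = 0.8730

0.8730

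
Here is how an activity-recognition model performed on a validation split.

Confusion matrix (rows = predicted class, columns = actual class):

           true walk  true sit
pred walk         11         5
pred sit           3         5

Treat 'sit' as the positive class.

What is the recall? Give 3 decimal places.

Recall = TP/(TP+FN) = 5/(5+5) = 5/10 = 0.500

0.500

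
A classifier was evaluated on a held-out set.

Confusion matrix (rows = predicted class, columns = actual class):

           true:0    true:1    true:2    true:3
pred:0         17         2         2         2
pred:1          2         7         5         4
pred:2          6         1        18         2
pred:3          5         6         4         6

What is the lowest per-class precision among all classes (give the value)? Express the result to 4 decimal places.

0.2857

Per-class precision (TP/(TP+FP)):
  0: TP=17, FP=2+2+2=6 → 17/23 = 0.73913
  1: TP=7, FP=2+5+4=11 → 7/18 = 0.38889
  2: TP=18, FP=6+1+2=9 → 18/27 = 0.66667
  3: TP=6, FP=5+6+4=15 → 6/21 = 0.28571
Lowest is class '3' with precision = 0.2857.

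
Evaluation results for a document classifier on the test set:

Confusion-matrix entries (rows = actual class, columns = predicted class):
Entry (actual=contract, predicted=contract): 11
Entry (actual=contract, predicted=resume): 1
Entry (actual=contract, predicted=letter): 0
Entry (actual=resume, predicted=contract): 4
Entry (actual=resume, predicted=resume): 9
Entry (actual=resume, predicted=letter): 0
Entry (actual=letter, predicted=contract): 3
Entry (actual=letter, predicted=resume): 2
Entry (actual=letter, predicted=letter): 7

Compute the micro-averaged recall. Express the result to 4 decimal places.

Micro-averaging pools counts across classes: ΣTP=27, ΣFP=10, ΣFN=10.
Micro-recall = TP/(TP+FN) on pooled counts = 0.7297 (equals overall accuracy in single-label multiclass).

0.7297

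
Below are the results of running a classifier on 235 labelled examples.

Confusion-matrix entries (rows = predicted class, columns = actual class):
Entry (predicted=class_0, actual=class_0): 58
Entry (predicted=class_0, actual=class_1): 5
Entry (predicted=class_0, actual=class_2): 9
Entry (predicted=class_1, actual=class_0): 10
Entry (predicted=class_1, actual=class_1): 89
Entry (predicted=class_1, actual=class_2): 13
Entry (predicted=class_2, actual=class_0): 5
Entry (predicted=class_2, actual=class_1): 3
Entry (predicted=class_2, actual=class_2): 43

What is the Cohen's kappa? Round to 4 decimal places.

Observed agreement pₒ = trace/N = 190/235 = 0.80851
Expected agreement pₑ = Σ (rowᵢ·colᵢ)/N² = (73·72 + 97·112 + 65·51)/235² = 0.35192
κ = (pₒ − pₑ)/(1 − pₑ) = (0.80851 − 0.35192)/(1 − 0.35192) = 0.7045

0.7045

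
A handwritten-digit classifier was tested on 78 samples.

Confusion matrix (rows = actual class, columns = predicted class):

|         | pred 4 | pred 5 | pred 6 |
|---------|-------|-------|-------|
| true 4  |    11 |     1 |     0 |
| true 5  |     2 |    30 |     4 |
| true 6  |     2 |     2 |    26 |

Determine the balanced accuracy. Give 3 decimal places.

0.872

Balanced accuracy = mean of per-class recall.
  4: recall = 11/12 = 0.9167
  5: recall = 30/36 = 0.8333
  6: recall = 26/30 = 0.8667
Mean = (0.9167 + 0.8333 + 0.8667) / 3 = 0.872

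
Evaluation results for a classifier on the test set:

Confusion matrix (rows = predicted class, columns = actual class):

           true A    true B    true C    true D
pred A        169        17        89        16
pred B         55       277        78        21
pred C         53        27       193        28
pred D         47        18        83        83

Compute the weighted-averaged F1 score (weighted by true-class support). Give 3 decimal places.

0.571

Per-class F1 score (2·TP/(2·TP+FP+FN)):
  A: TP=169, FP=17+89+16=122, FN=55+53+47=155 → 338/615 = 0.5496
  B: TP=277, FP=55+78+21=154, FN=17+27+18=62 → 554/770 = 0.7195
  C: TP=193, FP=53+27+28=108, FN=89+78+83=250 → 386/744 = 0.5188
  D: TP=83, FP=47+18+83=148, FN=16+21+28=65 → 166/379 = 0.4380
Weighted-F1 score = Σ (supportᵢ/N)·F1 scoreᵢ with N=1254: (324/1254)·0.5496 + (339/1254)·0.7195 + (443/1254)·0.5188 + (148/1254)·0.4380 = 0.571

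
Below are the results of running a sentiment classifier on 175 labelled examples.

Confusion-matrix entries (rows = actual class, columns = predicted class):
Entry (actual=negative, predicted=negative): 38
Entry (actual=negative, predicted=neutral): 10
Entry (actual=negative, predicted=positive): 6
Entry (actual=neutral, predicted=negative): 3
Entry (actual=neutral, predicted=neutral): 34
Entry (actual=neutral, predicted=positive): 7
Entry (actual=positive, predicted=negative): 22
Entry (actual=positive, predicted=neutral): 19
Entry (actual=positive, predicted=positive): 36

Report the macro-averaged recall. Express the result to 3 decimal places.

Per-class recall (TP/(TP+FN)):
  negative: TP=38, FN=10+6=16 → 38/54 = 0.7037
  neutral: TP=34, FN=3+7=10 → 34/44 = 0.7727
  positive: TP=36, FN=22+19=41 → 36/77 = 0.4675
Macro-recall = mean = (0.7037 + 0.7727 + 0.4675) / 3 = 0.648

0.648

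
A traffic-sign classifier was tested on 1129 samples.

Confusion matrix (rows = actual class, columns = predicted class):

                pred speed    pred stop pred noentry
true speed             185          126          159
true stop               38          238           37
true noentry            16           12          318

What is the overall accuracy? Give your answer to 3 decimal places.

Accuracy = trace / total = (185+238+318=741) / 1129 = 741/1129 = 0.656

0.656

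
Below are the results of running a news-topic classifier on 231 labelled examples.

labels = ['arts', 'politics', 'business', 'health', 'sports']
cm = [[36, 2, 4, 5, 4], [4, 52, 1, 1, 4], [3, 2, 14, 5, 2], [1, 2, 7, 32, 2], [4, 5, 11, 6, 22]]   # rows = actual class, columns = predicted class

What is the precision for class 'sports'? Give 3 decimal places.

0.647

One-vs-rest for 'sports': TP = diagonal; FP = other classes predicted 'sports'; FN = 'sports' predicted as other.
precision = TP/(TP+FP).
sports: TP=22, FP=4+4+2+2=12 → 22/34 = 0.6471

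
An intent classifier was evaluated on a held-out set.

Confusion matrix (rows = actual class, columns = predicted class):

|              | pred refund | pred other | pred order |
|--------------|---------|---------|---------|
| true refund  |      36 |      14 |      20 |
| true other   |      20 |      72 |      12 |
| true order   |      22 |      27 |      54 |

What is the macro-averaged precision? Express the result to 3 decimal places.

0.576

Per-class precision (TP/(TP+FP)):
  refund: TP=36, FP=20+22=42 → 36/78 = 0.4615
  other: TP=72, FP=14+27=41 → 72/113 = 0.6372
  order: TP=54, FP=20+12=32 → 54/86 = 0.6279
Macro-precision = mean = (0.4615 + 0.6372 + 0.6279) / 3 = 0.576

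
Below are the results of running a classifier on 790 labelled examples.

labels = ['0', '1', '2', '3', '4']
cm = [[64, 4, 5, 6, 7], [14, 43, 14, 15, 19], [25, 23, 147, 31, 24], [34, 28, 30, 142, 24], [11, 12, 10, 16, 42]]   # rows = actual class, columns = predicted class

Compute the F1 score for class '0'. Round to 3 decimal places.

0.547

One-vs-rest for '0': TP = diagonal; FP = other classes predicted '0'; FN = '0' predicted as other.
F1 score = 2·TP/(2·TP+FP+FN).
0: TP=64, FP=14+25+34+11=84, FN=4+5+6+7=22 → 128/234 = 0.5470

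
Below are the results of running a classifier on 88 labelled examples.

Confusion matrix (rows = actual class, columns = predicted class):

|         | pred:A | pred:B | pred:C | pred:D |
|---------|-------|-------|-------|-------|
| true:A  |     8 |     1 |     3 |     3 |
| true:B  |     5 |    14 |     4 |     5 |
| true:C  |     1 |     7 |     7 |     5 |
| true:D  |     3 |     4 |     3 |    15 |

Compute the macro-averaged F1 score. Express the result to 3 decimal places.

Per-class F1 score (2·TP/(2·TP+FP+FN)):
  A: TP=8, FP=5+1+3=9, FN=1+3+3=7 → 16/32 = 0.5000
  B: TP=14, FP=1+7+4=12, FN=5+4+5=14 → 28/54 = 0.5185
  C: TP=7, FP=3+4+3=10, FN=1+7+5=13 → 14/37 = 0.3784
  D: TP=15, FP=3+5+5=13, FN=3+4+3=10 → 30/53 = 0.5660
Macro-F1 score = mean = (0.5000 + 0.5185 + 0.3784 + 0.5660) / 4 = 0.491

0.491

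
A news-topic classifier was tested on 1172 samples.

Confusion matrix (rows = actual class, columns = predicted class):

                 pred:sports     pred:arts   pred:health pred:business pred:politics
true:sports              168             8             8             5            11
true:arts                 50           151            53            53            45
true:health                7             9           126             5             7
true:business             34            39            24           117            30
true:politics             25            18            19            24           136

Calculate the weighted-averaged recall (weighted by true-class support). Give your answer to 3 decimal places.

Per-class recall (TP/(TP+FN)):
  sports: TP=168, FN=8+8+5+11=32 → 168/200 = 0.8400
  arts: TP=151, FN=50+53+53+45=201 → 151/352 = 0.4290
  health: TP=126, FN=7+9+5+7=28 → 126/154 = 0.8182
  business: TP=117, FN=34+39+24+30=127 → 117/244 = 0.4795
  politics: TP=136, FN=25+18+19+24=86 → 136/222 = 0.6126
Weighted-recall = Σ (supportᵢ/N)·recallᵢ with N=1172: (200/1172)·0.8400 + (352/1172)·0.4290 + (154/1172)·0.8182 + (244/1172)·0.4795 + (222/1172)·0.6126 = 0.596

0.596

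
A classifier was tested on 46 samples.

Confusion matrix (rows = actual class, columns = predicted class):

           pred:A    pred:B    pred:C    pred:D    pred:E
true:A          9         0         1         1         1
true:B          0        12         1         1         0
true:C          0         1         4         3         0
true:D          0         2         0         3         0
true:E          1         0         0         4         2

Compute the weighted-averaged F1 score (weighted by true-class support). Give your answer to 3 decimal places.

0.664

Per-class F1 score (2·TP/(2·TP+FP+FN)):
  A: TP=9, FP=0+0+0+1=1, FN=0+1+1+1=3 → 18/22 = 0.8182
  B: TP=12, FP=0+1+2+0=3, FN=0+1+1+0=2 → 24/29 = 0.8276
  C: TP=4, FP=1+1+0+0=2, FN=0+1+3+0=4 → 8/14 = 0.5714
  D: TP=3, FP=1+1+3+4=9, FN=0+2+0+0=2 → 6/17 = 0.3529
  E: TP=2, FP=1+0+0+0=1, FN=1+0+0+4=5 → 4/10 = 0.4000
Weighted-F1 score = Σ (supportᵢ/N)·F1 scoreᵢ with N=46: (12/46)·0.8182 + (14/46)·0.8276 + (8/46)·0.5714 + (5/46)·0.3529 + (7/46)·0.4000 = 0.664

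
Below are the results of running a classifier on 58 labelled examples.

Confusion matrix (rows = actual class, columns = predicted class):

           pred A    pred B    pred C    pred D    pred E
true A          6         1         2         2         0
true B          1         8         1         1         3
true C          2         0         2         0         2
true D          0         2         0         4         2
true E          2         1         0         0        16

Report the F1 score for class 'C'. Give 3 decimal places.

0.364

F1 score = 2·TP/(2·TP+FP+FN).
C: TP=2, FP=2+1+0+0=3, FN=2+0+0+2=4 → 4/11 = 0.3636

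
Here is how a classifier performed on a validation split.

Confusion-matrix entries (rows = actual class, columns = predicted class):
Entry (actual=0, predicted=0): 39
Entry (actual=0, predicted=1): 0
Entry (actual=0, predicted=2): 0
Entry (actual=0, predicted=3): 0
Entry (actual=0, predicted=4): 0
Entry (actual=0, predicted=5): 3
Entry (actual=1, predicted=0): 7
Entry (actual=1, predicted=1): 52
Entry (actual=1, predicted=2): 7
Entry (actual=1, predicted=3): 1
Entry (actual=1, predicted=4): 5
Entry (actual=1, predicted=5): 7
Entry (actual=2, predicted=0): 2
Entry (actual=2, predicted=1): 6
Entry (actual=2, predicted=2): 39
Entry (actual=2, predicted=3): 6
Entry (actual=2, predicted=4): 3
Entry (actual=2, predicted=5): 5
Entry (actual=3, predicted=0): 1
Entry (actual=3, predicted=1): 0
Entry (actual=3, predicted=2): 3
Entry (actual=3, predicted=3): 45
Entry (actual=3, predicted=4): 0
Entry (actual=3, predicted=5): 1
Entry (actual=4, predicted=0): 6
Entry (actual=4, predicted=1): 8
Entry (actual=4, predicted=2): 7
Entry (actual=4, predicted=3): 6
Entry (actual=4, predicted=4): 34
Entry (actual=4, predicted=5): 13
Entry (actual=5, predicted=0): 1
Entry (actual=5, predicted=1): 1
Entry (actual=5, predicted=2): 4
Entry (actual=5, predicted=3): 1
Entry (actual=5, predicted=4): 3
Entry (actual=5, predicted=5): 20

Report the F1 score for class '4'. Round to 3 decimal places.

0.571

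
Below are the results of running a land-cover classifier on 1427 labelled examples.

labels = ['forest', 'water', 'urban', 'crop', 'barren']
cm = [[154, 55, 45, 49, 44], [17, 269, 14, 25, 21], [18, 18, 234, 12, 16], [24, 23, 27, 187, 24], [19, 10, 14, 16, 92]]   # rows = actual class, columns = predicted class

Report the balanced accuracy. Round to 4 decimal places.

0.6544

Balanced accuracy = mean of per-class recall.
  forest: recall = 154/347 = 0.44380
  water: recall = 269/346 = 0.77746
  urban: recall = 234/298 = 0.78523
  crop: recall = 187/285 = 0.65614
  barren: recall = 92/151 = 0.60927
Mean = (0.44380 + 0.77746 + 0.78523 + 0.65614 + 0.60927) / 5 = 0.6544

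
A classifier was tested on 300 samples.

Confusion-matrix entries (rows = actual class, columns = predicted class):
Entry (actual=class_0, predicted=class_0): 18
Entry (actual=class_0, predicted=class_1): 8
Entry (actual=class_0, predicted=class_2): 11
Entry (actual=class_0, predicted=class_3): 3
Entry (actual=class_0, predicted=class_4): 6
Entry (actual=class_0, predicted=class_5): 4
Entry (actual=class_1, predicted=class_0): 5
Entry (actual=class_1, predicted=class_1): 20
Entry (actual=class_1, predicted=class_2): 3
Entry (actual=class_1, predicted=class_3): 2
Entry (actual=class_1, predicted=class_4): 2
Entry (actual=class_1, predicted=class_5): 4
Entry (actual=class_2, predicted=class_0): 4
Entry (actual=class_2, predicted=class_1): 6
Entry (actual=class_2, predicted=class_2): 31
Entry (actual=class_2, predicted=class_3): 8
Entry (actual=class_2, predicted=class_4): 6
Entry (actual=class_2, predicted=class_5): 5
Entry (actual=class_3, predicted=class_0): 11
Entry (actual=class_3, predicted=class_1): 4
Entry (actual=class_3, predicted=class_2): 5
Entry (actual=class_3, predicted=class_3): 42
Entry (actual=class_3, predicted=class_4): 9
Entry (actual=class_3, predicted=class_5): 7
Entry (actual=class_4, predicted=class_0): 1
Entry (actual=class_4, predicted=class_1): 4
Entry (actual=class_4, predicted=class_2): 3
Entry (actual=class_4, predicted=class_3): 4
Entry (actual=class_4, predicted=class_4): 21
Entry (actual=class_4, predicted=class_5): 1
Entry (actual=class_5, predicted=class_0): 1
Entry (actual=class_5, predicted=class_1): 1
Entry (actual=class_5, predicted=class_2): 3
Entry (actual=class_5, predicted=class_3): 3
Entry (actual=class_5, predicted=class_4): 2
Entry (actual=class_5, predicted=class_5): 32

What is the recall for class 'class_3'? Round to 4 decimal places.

0.5385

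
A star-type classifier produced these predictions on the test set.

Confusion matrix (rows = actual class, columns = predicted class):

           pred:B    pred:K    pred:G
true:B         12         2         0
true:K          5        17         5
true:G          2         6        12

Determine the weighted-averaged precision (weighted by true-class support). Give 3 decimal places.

0.677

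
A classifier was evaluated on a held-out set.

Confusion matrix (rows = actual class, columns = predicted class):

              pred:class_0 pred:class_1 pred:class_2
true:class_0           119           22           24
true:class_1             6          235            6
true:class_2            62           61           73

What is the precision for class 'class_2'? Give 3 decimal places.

0.709

Treat 'class_2' as positive and all other classes as negative.
precision = TP/(TP+FP).
class_2: TP=73, FP=24+6=30 → 73/103 = 0.7087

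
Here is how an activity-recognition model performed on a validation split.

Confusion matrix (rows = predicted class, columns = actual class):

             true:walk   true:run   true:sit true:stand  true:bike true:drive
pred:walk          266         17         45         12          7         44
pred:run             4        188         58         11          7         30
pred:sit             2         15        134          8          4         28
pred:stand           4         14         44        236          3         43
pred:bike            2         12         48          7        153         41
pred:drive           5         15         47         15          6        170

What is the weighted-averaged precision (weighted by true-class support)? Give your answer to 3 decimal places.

Per-class precision (TP/(TP+FP)):
  walk: TP=266, FP=17+45+12+7+44=125 → 266/391 = 0.6803
  run: TP=188, FP=4+58+11+7+30=110 → 188/298 = 0.6309
  sit: TP=134, FP=2+15+8+4+28=57 → 134/191 = 0.7016
  stand: TP=236, FP=4+14+44+3+43=108 → 236/344 = 0.6860
  bike: TP=153, FP=2+12+48+7+41=110 → 153/263 = 0.5817
  drive: TP=170, FP=5+15+47+15+6=88 → 170/258 = 0.6589
Weighted-precision = Σ (supportᵢ/N)·precisionᵢ with N=1745: (283/1745)·0.6803 + (261/1745)·0.6309 + (376/1745)·0.7016 + (289/1745)·0.6860 + (180/1745)·0.5817 + (356/1745)·0.6589 = 0.664

0.664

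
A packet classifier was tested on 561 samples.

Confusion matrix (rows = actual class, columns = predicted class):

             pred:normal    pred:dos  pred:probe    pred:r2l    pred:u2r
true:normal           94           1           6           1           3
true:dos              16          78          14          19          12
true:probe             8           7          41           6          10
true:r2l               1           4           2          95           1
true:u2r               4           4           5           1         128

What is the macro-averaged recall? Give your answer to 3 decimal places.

0.770

Per-class recall (TP/(TP+FN)):
  normal: TP=94, FN=1+6+1+3=11 → 94/105 = 0.8952
  dos: TP=78, FN=16+14+19+12=61 → 78/139 = 0.5612
  probe: TP=41, FN=8+7+6+10=31 → 41/72 = 0.5694
  r2l: TP=95, FN=1+4+2+1=8 → 95/103 = 0.9223
  u2r: TP=128, FN=4+4+5+1=14 → 128/142 = 0.9014
Macro-recall = mean = (0.8952 + 0.5612 + 0.5694 + 0.9223 + 0.9014) / 5 = 0.770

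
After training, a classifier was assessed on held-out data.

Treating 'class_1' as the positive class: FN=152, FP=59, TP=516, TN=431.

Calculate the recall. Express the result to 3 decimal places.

0.772

Recall = TP/(TP+FN) = 516/(516+152) = 516/668 = 0.772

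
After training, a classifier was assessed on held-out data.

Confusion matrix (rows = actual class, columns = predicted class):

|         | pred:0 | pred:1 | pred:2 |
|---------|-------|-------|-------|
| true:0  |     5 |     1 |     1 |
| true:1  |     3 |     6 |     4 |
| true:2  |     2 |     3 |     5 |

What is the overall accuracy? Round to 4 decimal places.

Accuracy = trace / total = (5+6+5=16) / 30 = 16/30 = 0.5333

0.5333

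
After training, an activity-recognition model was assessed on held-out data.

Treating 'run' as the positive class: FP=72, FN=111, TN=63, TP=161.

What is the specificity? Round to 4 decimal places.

0.4667

Specificity = TN/(TN+FP) = 63/(63+72) = 0.4667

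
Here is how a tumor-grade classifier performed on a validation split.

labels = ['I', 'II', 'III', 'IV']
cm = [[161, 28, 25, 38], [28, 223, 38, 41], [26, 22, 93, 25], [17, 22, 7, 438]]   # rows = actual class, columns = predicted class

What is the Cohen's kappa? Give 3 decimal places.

Observed agreement pₒ = trace/N = 915/1232 = 0.7427
Expected agreement pₑ = Σ (rowᵢ·colᵢ)/N² = (252·232 + 330·295 + 166·163 + 484·542)/1232² = 0.2933
κ = (pₒ − pₑ)/(1 − pₑ) = (0.7427 − 0.2933)/(1 − 0.2933) = 0.636

0.636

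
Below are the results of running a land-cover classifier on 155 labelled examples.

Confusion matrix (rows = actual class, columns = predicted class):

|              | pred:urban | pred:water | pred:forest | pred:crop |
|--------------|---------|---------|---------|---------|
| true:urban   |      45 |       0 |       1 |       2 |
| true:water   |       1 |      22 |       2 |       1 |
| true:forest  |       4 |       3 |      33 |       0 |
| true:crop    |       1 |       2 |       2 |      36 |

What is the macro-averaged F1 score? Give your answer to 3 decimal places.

Per-class F1 score (2·TP/(2·TP+FP+FN)):
  urban: TP=45, FP=1+4+1=6, FN=0+1+2=3 → 90/99 = 0.9091
  water: TP=22, FP=0+3+2=5, FN=1+2+1=4 → 44/53 = 0.8302
  forest: TP=33, FP=1+2+2=5, FN=4+3+0=7 → 66/78 = 0.8462
  crop: TP=36, FP=2+1+0=3, FN=1+2+2=5 → 72/80 = 0.9000
Macro-F1 score = mean = (0.9091 + 0.8302 + 0.8462 + 0.9000) / 4 = 0.871

0.871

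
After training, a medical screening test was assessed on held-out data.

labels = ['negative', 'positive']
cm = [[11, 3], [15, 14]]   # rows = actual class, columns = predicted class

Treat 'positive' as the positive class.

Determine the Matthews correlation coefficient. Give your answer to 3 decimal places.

MCC = (TP·TN − FP·FN) / √((TP+FP)(TP+FN)(TN+FP)(TN+FN))
Numerator = 14·11 − 3·15 = 109
Denominator = √(17·29·14·26) = √179452 = 423.6178
MCC = 109 / 423.6178 = 0.257

0.257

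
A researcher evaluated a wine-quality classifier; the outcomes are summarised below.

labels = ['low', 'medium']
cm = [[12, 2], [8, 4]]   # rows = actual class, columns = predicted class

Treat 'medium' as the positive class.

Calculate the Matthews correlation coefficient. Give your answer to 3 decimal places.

0.225

MCC = (TP·TN − FP·FN) / √((TP+FP)(TP+FN)(TN+FP)(TN+FN))
Numerator = 4·12 − 2·8 = 32
Denominator = √(6·12·14·20) = √20160 = 141.9859
MCC = 32 / 141.9859 = 0.225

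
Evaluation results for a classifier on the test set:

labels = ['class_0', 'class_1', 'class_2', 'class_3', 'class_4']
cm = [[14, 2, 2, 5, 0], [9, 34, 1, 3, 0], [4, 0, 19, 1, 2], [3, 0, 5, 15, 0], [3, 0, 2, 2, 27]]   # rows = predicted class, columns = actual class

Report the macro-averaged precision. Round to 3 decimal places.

Per-class precision (TP/(TP+FP)):
  class_0: TP=14, FP=2+2+5+0=9 → 14/23 = 0.6087
  class_1: TP=34, FP=9+1+3+0=13 → 34/47 = 0.7234
  class_2: TP=19, FP=4+0+1+2=7 → 19/26 = 0.7308
  class_3: TP=15, FP=3+0+5+0=8 → 15/23 = 0.6522
  class_4: TP=27, FP=3+0+2+2=7 → 27/34 = 0.7941
Macro-precision = mean = (0.6087 + 0.7234 + 0.7308 + 0.6522 + 0.7941) / 5 = 0.702

0.702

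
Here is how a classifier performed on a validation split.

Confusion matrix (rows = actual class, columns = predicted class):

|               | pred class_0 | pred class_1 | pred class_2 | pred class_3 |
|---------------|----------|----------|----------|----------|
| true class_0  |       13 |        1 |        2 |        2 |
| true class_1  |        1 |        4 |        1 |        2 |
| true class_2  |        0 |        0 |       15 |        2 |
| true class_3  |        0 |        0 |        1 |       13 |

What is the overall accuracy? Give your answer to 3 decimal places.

0.789

Accuracy = trace / total = (13+4+15+13=45) / 57 = 45/57 = 0.789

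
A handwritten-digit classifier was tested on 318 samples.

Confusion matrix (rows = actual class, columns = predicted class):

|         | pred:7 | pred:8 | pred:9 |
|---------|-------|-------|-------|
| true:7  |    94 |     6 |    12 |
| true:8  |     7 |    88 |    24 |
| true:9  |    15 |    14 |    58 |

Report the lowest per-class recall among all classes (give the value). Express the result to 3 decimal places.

0.667

Per-class recall (TP/(TP+FN)):
  7: TP=94, FN=6+12=18 → 94/112 = 0.8393
  8: TP=88, FN=7+24=31 → 88/119 = 0.7395
  9: TP=58, FN=15+14=29 → 58/87 = 0.6667
Lowest is class '9' with recall = 0.667.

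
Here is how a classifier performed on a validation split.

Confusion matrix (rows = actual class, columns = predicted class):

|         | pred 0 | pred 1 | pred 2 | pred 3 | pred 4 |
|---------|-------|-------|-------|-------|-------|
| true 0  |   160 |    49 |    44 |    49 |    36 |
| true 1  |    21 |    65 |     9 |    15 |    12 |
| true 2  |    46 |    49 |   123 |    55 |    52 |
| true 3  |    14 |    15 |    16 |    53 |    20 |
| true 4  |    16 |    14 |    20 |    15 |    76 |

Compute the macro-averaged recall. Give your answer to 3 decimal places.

Per-class recall (TP/(TP+FN)):
  0: TP=160, FN=49+44+49+36=178 → 160/338 = 0.4734
  1: TP=65, FN=21+9+15+12=57 → 65/122 = 0.5328
  2: TP=123, FN=46+49+55+52=202 → 123/325 = 0.3785
  3: TP=53, FN=14+15+16+20=65 → 53/118 = 0.4492
  4: TP=76, FN=16+14+20+15=65 → 76/141 = 0.5390
Macro-recall = mean = (0.4734 + 0.5328 + 0.3785 + 0.4492 + 0.5390) / 5 = 0.475

0.475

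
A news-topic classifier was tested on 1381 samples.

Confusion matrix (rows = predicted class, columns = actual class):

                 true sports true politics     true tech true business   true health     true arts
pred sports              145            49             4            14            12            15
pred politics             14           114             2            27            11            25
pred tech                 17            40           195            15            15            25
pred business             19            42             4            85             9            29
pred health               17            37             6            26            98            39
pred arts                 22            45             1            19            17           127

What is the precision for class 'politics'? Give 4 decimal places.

Take TP from the diagonal, FP from the rest of the 'politics' prediction marginal, FN from the rest of the 'politics' actual marginal.
precision = TP/(TP+FP).
politics: TP=114, FP=14+2+27+11+25=79 → 114/193 = 0.59067

0.5907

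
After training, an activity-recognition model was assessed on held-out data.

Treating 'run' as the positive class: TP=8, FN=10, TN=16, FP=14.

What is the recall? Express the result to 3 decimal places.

0.444

Recall = TP/(TP+FN) = 8/(8+10) = 8/18 = 0.444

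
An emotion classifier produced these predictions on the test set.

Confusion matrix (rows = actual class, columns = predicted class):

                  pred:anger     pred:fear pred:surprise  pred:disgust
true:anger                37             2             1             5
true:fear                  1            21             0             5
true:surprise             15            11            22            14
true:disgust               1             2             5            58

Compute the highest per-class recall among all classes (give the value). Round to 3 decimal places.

0.879

Per-class recall (TP/(TP+FN)):
  anger: TP=37, FN=2+1+5=8 → 37/45 = 0.8222
  fear: TP=21, FN=1+0+5=6 → 21/27 = 0.7778
  surprise: TP=22, FN=15+11+14=40 → 22/62 = 0.3548
  disgust: TP=58, FN=1+2+5=8 → 58/66 = 0.8788
Highest is class 'disgust' with recall = 0.879.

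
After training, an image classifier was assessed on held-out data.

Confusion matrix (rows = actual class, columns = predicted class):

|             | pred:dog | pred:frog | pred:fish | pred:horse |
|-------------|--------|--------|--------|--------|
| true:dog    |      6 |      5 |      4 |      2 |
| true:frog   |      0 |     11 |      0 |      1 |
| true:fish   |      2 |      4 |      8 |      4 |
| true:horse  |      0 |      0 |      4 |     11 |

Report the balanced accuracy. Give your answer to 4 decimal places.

0.6118

Balanced accuracy = mean of per-class recall.
  dog: recall = 6/17 = 0.35294
  frog: recall = 11/12 = 0.91667
  fish: recall = 8/18 = 0.44444
  horse: recall = 11/15 = 0.73333
Mean = (0.35294 + 0.91667 + 0.44444 + 0.73333) / 4 = 0.6118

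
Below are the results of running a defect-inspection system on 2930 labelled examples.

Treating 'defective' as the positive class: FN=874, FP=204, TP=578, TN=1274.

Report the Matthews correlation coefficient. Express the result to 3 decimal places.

0.294

MCC = (TP·TN − FP·FN) / √((TP+FP)(TP+FN)(TN+FP)(TN+FN))
Numerator = 578·1274 − 204·874 = 558076
Denominator = √(782·1452·1478·2148) = √3604807521216 = 1898633.0665
MCC = 558076 / 1898633.0665 = 0.294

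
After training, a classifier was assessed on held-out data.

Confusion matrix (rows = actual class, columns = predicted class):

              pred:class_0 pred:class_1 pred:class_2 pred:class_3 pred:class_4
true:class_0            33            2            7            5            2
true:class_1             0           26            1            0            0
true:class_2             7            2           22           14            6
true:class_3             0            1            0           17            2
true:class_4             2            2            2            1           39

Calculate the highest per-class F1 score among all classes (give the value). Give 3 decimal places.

Per-class F1 score (2·TP/(2·TP+FP+FN)):
  class_0: TP=33, FP=0+7+0+2=9, FN=2+7+5+2=16 → 66/91 = 0.7253
  class_1: TP=26, FP=2+2+1+2=7, FN=0+1+0+0=1 → 52/60 = 0.8667
  class_2: TP=22, FP=7+1+0+2=10, FN=7+2+14+6=29 → 44/83 = 0.5301
  class_3: TP=17, FP=5+0+14+1=20, FN=0+1+0+2=3 → 34/57 = 0.5965
  class_4: TP=39, FP=2+0+6+2=10, FN=2+2+2+1=7 → 78/95 = 0.8211
Highest is class 'class_1' with F1 score = 0.867.

0.867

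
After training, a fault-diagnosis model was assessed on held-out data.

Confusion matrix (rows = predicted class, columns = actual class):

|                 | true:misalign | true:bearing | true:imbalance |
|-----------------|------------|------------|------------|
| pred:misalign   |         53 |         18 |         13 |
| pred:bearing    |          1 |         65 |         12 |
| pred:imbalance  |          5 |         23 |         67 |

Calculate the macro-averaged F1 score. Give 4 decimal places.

0.7215

Per-class F1 score (2·TP/(2·TP+FP+FN)):
  misalign: TP=53, FP=18+13=31, FN=1+5=6 → 106/143 = 0.74126
  bearing: TP=65, FP=1+12=13, FN=18+23=41 → 130/184 = 0.70652
  imbalance: TP=67, FP=5+23=28, FN=13+12=25 → 134/187 = 0.71658
Macro-F1 score = mean = (0.74126 + 0.70652 + 0.71658) / 3 = 0.7215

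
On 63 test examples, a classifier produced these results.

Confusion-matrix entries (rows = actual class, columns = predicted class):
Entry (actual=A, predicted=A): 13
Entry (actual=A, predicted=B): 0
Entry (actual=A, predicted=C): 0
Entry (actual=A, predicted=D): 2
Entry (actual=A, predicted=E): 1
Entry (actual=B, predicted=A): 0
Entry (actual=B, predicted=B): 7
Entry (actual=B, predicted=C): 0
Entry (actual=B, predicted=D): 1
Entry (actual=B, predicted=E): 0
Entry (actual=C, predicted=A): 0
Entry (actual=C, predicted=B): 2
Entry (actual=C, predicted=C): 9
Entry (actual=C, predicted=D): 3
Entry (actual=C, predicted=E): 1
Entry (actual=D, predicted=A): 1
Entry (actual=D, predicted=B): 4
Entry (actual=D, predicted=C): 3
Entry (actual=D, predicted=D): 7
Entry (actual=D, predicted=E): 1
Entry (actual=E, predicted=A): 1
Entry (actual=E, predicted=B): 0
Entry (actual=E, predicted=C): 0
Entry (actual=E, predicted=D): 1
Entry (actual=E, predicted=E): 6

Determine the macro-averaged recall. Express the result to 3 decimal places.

Per-class recall (TP/(TP+FN)):
  A: TP=13, FN=0+0+2+1=3 → 13/16 = 0.8125
  B: TP=7, FN=0+0+1+0=1 → 7/8 = 0.8750
  C: TP=9, FN=0+2+3+1=6 → 9/15 = 0.6000
  D: TP=7, FN=1+4+3+1=9 → 7/16 = 0.4375
  E: TP=6, FN=1+0+0+1=2 → 6/8 = 0.7500
Macro-recall = mean = (0.8125 + 0.8750 + 0.6000 + 0.4375 + 0.7500) / 5 = 0.695

0.695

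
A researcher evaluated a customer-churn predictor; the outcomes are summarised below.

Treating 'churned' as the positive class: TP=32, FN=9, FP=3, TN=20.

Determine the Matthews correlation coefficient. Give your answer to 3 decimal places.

0.627

MCC = (TP·TN − FP·FN) / √((TP+FP)(TP+FN)(TN+FP)(TN+FN))
Numerator = 32·20 − 3·9 = 613
Denominator = √(35·41·23·29) = √957145 = 978.3379
MCC = 613 / 978.3379 = 0.627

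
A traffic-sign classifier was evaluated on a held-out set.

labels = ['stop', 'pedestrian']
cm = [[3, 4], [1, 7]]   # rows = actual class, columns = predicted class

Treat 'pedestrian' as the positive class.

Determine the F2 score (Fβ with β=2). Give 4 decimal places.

0.8140

Fβ = (1+β²)·TP / ((1+β²)·TP + β²·FN + FP), with β²=4
= 5·7 / (5·7 + 4·1 + 4) = 0.8140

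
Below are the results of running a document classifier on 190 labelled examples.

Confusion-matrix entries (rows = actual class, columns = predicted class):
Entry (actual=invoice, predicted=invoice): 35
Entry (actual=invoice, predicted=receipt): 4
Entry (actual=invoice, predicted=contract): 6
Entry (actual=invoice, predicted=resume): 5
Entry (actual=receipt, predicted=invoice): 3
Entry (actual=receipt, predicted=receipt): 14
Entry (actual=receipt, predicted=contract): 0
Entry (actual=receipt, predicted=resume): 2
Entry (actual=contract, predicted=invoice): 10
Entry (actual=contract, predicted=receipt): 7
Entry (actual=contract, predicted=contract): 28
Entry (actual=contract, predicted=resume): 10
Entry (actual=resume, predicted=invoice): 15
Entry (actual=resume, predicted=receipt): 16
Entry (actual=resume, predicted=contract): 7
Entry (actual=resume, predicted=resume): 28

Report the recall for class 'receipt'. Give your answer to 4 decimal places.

0.7368

Treat 'receipt' as positive and all other classes as negative.
recall = TP/(TP+FN).
receipt: TP=14, FN=3+0+2=5 → 14/19 = 0.73684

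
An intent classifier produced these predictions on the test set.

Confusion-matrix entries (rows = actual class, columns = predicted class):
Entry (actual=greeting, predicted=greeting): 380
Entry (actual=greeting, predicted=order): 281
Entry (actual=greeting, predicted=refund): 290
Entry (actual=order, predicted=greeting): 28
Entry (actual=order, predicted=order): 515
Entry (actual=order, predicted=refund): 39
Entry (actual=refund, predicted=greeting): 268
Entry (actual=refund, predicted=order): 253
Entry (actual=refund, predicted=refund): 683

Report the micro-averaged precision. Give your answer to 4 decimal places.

0.5765

Micro-averaging pools counts across classes: ΣTP=1578, ΣFP=1159, ΣFN=1159.
Micro-precision = TP/(TP+FP) on pooled counts = 0.5765 (equals overall accuracy in single-label multiclass).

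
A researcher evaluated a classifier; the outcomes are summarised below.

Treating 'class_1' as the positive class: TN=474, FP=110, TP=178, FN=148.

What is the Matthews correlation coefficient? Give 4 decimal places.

0.3687

MCC = (TP·TN − FP·FN) / √((TP+FP)(TP+FN)(TN+FP)(TN+FN))
Numerator = 178·474 − 110·148 = 68092
Denominator = √(288·326·584·622) = √34104628224 = 184674.3843
MCC = 68092 / 184674.3843 = 0.3687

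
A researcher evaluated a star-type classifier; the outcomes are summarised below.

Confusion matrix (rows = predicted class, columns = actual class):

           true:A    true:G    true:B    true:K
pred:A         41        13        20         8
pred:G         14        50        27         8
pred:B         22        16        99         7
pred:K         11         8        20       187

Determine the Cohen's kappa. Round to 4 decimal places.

0.5570

Observed agreement pₒ = trace/N = 377/551 = 0.68421
Expected agreement pₑ = Σ (rowᵢ·colᵢ)/N² = (88·82 + 87·99 + 166·144 + 210·226)/551² = 0.28720
κ = (pₒ − pₑ)/(1 − pₑ) = (0.68421 − 0.28720)/(1 − 0.28720) = 0.5570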